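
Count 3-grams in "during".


Word: "during" (length 6)
Number of 3-grams = length - 3 + 1 = 6 - 3 + 1
= 4


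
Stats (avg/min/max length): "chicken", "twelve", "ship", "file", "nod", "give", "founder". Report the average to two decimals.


Lengths: "chicken"=7, "twelve"=6, "ship"=4, "file"=4, "nod"=3, "give"=4, "founder"=7
Sum = 35, Count = 7
Average = 35/7 = 5.00
= avg=5.00, min=3, max=7


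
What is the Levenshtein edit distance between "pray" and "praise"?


Word 1: "pray" (length 4)
Word 2: "praise" (length 6)
One optimal edit sequence (insert/delete/substitute each cost 1):
  1. keep 'p'
  2. keep 'r'
  3. keep 'a'
  4. insert 'i'  (+1)
  5. insert 's'  (+1)
  6. substitute 'y' -> 'e'  (+1)
Total edit operations: 3
Edit distance = 3


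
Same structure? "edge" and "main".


Pattern of "edge": [0, 1, 2, 0]
Pattern of "main": [0, 1, 2, 3]
Patterns do not match
Same pattern = No


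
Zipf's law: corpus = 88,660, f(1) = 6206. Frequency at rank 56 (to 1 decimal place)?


Zipf's law: f(r) = f(1) / r
f(1) = 6206
f(56) = 6206 / 56
= 110.8 occurrences


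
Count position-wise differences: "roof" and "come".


Comparing character by character (same length = 4):
  Pos 0: 'r' vs 'c' !=
  Pos 1: 'o' vs 'o' =
  Pos 2: 'o' vs 'm' !=
  Pos 3: 'f' vs 'e' !=
Hamming distance = 3


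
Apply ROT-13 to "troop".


Word: "troop"
Shift: 13
Each letter → (letter + shift) mod 26:
  't' (19) + 13 = 6 → 'g'
  'r' (17) + 13 = 4 → 'e'
  'o' (14) + 13 = 1 → 'b'
  'o' (14) + 13 = 1 → 'b'
  'p' (15) + 13 = 2 → 'c'
Result = "gebbc"


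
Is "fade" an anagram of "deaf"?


Word 1: "deaf" → sorted: adef
Word 2: "fade" → sorted: adef
Same letters? adef == adef
Anagram = Yes


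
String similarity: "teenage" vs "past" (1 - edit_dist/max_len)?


Word 1: "teenage" (length 7)
Word 2: "past" (length 4)
One optimal edit sequence:
  1. delete 't'  (+1)
  2. delete 'e'  (+1)
  3. delete 'e'  (+1)
  4. substitute 'n' -> 'p'  (+1)
  5. keep 'a'
  6. substitute 'g' -> 's'  (+1)
  7. substitute 'e' -> 't'  (+1)
Edit distance = 6
Max length = max(7, 4) = 7
Similarity = 1 - 6/7
= 0.1429


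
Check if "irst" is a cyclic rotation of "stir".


Word: "stir", Candidate: "irst"
Method: check if candidate is substring of word+word
"stirstir" contains "irst"? Yes
Is rotation = Yes


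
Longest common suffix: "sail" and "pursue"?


Word 1: "sail"
Word 2: "pursue"
Comparing from end:
  Pos -1: 'l' != 'e' (stop)
LCS = "" (length 0)


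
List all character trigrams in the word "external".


Word: "external" (length 8)
Number of trigrams = 8 - 3 + 1 = 6
  Position 0: "ext"
  Position 1: "xte"
  Position 2: "ter"
  Position 3: "ern"
  Position 4: "rna"
  Position 5: "nal"
Trigrams = "ext", "xte", "ter", "ern", "rna", "nal"


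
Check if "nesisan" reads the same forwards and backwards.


Word: "nesisan"
Reversed: "nasisen"
Forward == Backward? nesisan != nasisen
Palindrome = No


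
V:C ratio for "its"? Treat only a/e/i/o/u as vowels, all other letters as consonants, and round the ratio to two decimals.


Word: "its"
Vowels (a,e,i,o,u): 1
Consonants: 2
Ratio = 1/2
= 0.50


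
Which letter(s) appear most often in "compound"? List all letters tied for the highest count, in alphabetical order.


Word: "compound"
Letter counts:
  'c': 1
  'd': 1
  'm': 1
  'n': 1
  'o': 2
  'p': 1
  'u': 1
Maximum count = 2
Most frequent = 'o' (2 times each)


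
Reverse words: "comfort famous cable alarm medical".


Original: "comfort famous cable alarm medical"
Words (1..n): comfort | famous | cable | alarm | medical
Reversed (n..1): medical | alarm | cable | famous | comfort
Result = "medical alarm cable famous comfort"


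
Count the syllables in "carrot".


Word: "carrot"
Syllable breakdown: car | rot
Counting: 2 parts
= 2 syllables


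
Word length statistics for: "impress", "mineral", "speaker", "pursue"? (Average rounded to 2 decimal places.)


Lengths: "impress"=7, "mineral"=7, "speaker"=7, "pursue"=6
Sum = 27, Count = 4
Average = 27/4 = 6.75
= avg=6.75, min=6, max=7


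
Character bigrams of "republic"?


Word: "republic" (length 8)
Number of bigrams = 8 - 2 + 1 = 7
  Position 0: "re"
  Position 1: "ep"
  Position 2: "pu"
  Position 3: "ub"
  Position 4: "bl"
  Position 5: "li"
  Position 6: "ic"
Bigrams = "re", "ep", "pu", "ub", "bl", "li", "ic"


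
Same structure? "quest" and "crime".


Pattern of "quest": [0, 1, 2, 3, 4]
Pattern of "crime": [0, 1, 2, 3, 4]
Patterns match
Same pattern = Yes


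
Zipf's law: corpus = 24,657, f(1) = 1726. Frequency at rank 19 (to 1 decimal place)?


Zipf's law: f(r) = f(1) / r
f(1) = 1726
f(19) = 1726 / 19
= 90.8 occurrences


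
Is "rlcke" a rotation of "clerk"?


Word: "clerk", Candidate: "rlcke"
Method: check if candidate is substring of word+word
"clerkclerk" contains "rlcke"? No
Is rotation = No


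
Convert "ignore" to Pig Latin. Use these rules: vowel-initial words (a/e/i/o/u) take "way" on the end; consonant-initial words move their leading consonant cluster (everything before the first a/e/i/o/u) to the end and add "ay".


Word: "ignore"
Starts with vowel → add 'way'
Pig Latin = "ignoreway"


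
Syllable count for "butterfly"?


Word: "butterfly"
Syllable breakdown: but-ter-fly
Counting: 3 parts
= 3 syllables


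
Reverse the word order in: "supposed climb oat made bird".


Original: "supposed climb oat made bird"
Words (1..n): supposed | climb | oat | made | bird
Reversed (n..1): bird | made | oat | climb | supposed
Result = "bird made oat climb supposed"


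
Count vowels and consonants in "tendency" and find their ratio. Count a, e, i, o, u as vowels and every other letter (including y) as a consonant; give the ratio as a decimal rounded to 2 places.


Word: "tendency"
Vowels (a,e,i,o,u): 2
Consonants: 6
Ratio = 2/6
= 0.33


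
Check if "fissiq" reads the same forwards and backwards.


Word: "fissiq"
Reversed: "qissif"
Forward == Backward? fissiq != qissif
Palindrome = No


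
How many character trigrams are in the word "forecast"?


Word: "forecast" (length 8)
Number of 3-grams = length - 3 + 1 = 8 - 3 + 1
= 6


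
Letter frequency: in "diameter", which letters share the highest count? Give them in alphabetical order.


Word: "diameter"
Letter counts:
  'a': 1
  'd': 1
  'e': 2
  'i': 1
  'm': 1
  'r': 1
  't': 1
Maximum count = 2
Most frequent = 'e' (2 times each)


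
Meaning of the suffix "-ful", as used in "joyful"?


Suffix: -ful
Example: joyful = joy + -ful
Meaning = full of


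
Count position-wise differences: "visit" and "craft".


Comparing character by character (same length = 5):
  Pos 0: 'v' vs 'c' !=
  Pos 1: 'i' vs 'r' !=
  Pos 2: 's' vs 'a' !=
  Pos 3: 'i' vs 'f' !=
  Pos 4: 't' vs 't' =
Hamming distance = 4


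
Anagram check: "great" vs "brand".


Word 1: "great" → sorted: aegrt
Word 2: "brand" → sorted: abdnr
Same letters? aegrt != abdnr
Anagram = No


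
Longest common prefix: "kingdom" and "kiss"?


Word 1: "kingdom"
Word 2: "kiss"
Comparing from start:
  Pos 0: 'k' == 'k'
  Pos 1: 'i' == 'i'
  Pos 2: 'n' != 's' (stop)
LCP = "ki" (length 2)


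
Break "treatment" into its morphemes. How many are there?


Word: "treatment"
Morphemes: treat | -ment
Each morpheme carries meaning
= 2 morphemes


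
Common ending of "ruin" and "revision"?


Word 1: "ruin"
Word 2: "revision"
Comparing from end:
  Pos -1: 'n' == 'n'
  Pos -2: 'i' != 'o' (stop)
LCS = "n" (length 1)


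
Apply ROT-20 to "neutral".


Word: "neutral"
Shift: 20
Each letter → (letter + shift) mod 26:
  'n' (13) + 20 = 7 → 'h'
  'e' (4) + 20 = 24 → 'y'
  'u' (20) + 20 = 14 → 'o'
  't' (19) + 20 = 13 → 'n'
  'r' (17) + 20 = 11 → 'l'
  'a' (0) + 20 = 20 → 'u'
  'l' (11) + 20 = 5 → 'f'
Result = "hyonluf"


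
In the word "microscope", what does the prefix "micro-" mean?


Prefix: micro-
Example: microscope = micro- + scope
Meaning = small


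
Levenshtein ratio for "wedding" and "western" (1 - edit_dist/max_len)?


Word 1: "wedding" (length 7)
Word 2: "western" (length 7)
One optimal edit sequence:
  1. keep 'w'
  2. keep 'e'
  3. substitute 'd' -> 's'  (+1)
  4. substitute 'd' -> 't'  (+1)
  5. substitute 'i' -> 'e'  (+1)
  6. substitute 'n' -> 'r'  (+1)
  7. substitute 'g' -> 'n'  (+1)
Edit distance = 5
Max length = max(7, 7) = 7
Similarity = 1 - 5/7
= 0.2857


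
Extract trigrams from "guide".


Word: "guide" (length 5)
Number of trigrams = 5 - 3 + 1 = 3
  Position 0: "gui"
  Position 1: "uid"
  Position 2: "ide"
Trigrams = "gui", "uid", "ide"


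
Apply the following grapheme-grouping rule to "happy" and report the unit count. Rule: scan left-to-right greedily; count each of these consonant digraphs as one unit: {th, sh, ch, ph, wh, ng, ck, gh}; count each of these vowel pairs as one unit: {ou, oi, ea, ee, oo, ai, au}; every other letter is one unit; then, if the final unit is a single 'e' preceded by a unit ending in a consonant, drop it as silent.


Word: "happy" (5 letters)
Left-to-right scan:
  1. 'h' (letter)
  2. 'a' (letter)
  3. 'p' (letter)
  4. 'p' (letter)
  5. 'y' (letter)
Units from scan: 5
Sound units = 5 units


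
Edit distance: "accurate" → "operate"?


Word 1: "accurate" (length 8)
Word 2: "operate" (length 7)
One optimal edit sequence (insert/delete/substitute each cost 1):
  1. delete 'a'  (+1)
  2. substitute 'c' -> 'o'  (+1)
  3. substitute 'c' -> 'p'  (+1)
  4. substitute 'u' -> 'e'  (+1)
  5. keep 'r'
  6. keep 'a'
  7. keep 't'
  8. keep 'e'
Total edit operations: 4
Edit distance = 4


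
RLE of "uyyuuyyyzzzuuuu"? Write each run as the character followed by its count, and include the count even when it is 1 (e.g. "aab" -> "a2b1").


String: "uyyuuyyyzzzuuuu"
Scanning for consecutive runs:
  'u' x 1
  'y' x 2
  'u' x 2
  'y' x 3
  'z' x 3
  'u' x 4
RLE = "u1y2u2y3z3u4"


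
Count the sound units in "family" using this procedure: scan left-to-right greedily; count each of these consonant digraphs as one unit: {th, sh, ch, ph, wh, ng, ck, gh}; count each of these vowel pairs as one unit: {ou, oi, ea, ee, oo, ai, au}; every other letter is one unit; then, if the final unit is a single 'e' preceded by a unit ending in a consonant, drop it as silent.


Word: "family" (6 letters)
Left-to-right scan:
  1. 'f' (letter)
  2. 'a' (letter)
  3. 'm' (letter)
  4. 'i' (letter)
  5. 'l' (letter)
  6. 'y' (letter)
Units from scan: 6
Sound units = 6 units


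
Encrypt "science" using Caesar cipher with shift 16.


Word: "science"
Shift: 16
Each letter → (letter + shift) mod 26:
  's' (18) + 16 = 8 → 'i'
  'c' (2) + 16 = 18 → 's'
  'i' (8) + 16 = 24 → 'y'
  'e' (4) + 16 = 20 → 'u'
  'n' (13) + 16 = 3 → 'd'
  'c' (2) + 16 = 18 → 's'
  'e' (4) + 16 = 20 → 'u'
Result = "isyudsu"


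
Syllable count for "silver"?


Word: "silver"
Syllable breakdown: sil | ver
Counting: 2 parts
= 2 syllables


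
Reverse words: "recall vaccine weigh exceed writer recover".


Original: "recall vaccine weigh exceed writer recover"
Words (1..n): recall | vaccine | weigh | exceed | writer | recover
Reversed (n..1): recover | writer | exceed | weigh | vaccine | recall
Result = "recover writer exceed weigh vaccine recall"


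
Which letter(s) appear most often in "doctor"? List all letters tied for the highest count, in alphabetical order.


Word: "doctor"
Letter counts:
  'c': 1
  'd': 1
  'o': 2
  'r': 1
  't': 1
Maximum count = 2
Most frequent = 'o' (2 times each)


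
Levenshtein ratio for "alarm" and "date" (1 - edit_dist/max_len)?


Word 1: "alarm" (length 5)
Word 2: "date" (length 4)
One optimal edit sequence:
  1. delete 'a'  (+1)
  2. substitute 'l' -> 'd'  (+1)
  3. keep 'a'
  4. substitute 'r' -> 't'  (+1)
  5. substitute 'm' -> 'e'  (+1)
Edit distance = 4
Max length = max(5, 4) = 5
Similarity = 1 - 4/5
= 0.2000


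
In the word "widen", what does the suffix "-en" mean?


Suffix: -en
Example: widen = wide + -en, with a spelling change
Meaning = to make / become


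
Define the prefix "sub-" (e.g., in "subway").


Prefix: sub-
Example: subway = sub- + way
Meaning = under / below


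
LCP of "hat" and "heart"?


Word 1: "hat"
Word 2: "heart"
Comparing from start:
  Pos 0: 'h' == 'h'
  Pos 1: 'a' != 'e' (stop)
LCP = "h" (length 1)


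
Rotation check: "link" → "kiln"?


Word: "link", Candidate: "kiln"
Method: check if candidate is substring of word+word
"linklink" contains "kiln"? No
Is rotation = No


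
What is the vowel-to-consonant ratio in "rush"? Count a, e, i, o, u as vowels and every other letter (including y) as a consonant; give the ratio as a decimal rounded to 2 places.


Word: "rush"
Vowels (a,e,i,o,u): 1
Consonants: 3
Ratio = 1/3
= 0.33


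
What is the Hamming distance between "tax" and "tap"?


Comparing character by character (same length = 3):
  Pos 0: 't' vs 't' =
  Pos 1: 'a' vs 'a' =
  Pos 2: 'x' vs 'p' !=
Hamming distance = 1


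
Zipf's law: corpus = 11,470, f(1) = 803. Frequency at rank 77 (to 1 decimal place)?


Zipf's law: f(r) = f(1) / r
f(1) = 803
f(77) = 803 / 77
= 10.4 occurrences


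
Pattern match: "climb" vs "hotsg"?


Pattern of "climb": [0, 1, 2, 3, 4]
Pattern of "hotsg": [0, 1, 2, 3, 4]
Patterns match
Same pattern = Yes


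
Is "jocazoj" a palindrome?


Word: "jocazoj"
Reversed: "jozacoj"
Forward == Backward? jocazoj != jozacoj
Palindrome = No


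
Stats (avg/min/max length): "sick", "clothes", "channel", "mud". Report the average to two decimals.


Lengths: "sick"=4, "clothes"=7, "channel"=7, "mud"=3
Sum = 21, Count = 4
Average = 21/4 = 5.25
= avg=5.25, min=3, max=7


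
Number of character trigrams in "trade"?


Word: "trade" (length 5)
Number of 3-grams = length - 3 + 1 = 5 - 3 + 1
= 3


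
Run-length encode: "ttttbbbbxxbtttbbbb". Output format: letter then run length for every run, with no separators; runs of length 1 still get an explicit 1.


String: "ttttbbbbxxbtttbbbb"
Scanning for consecutive runs:
  't' x 4
  'b' x 4
  'x' x 2
  'b' x 1
  't' x 3
  'b' x 4
RLE = "t4b4x2b1t3b4"


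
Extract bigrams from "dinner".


Word: "dinner" (length 6)
Number of bigrams = 6 - 2 + 1 = 5
  Position 0: "di"
  Position 1: "in"
  Position 2: "nn"
  Position 3: "ne"
  Position 4: "er"
Bigrams = "di", "in", "nn", "ne", "er"


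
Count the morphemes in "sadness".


Word: "sadness"
Morphemes: sad + -ness
Each morpheme carries meaning
= 2 morphemes


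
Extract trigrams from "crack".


Word: "crack" (length 5)
Number of trigrams = 5 - 3 + 1 = 3
  Position 0: "cra"
  Position 1: "rac"
  Position 2: "ack"
Trigrams = "cra", "rac", "ack"


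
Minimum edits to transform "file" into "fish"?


Word 1: "file" (length 4)
Word 2: "fish" (length 4)
One optimal edit sequence (insert/delete/substitute each cost 1):
  1. keep 'f'
  2. keep 'i'
  3. substitute 'l' -> 's'  (+1)
  4. substitute 'e' -> 'h'  (+1)
Total edit operations: 2
Edit distance = 2


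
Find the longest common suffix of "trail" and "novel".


Word 1: "trail"
Word 2: "novel"
Comparing from end:
  Pos -1: 'l' == 'l'
  Pos -2: 'i' != 'e' (stop)
LCS = "l" (length 1)


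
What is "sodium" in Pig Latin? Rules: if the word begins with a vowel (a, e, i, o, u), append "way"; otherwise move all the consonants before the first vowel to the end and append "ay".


Word: "sodium"
Starts with consonant(s) → move to end, add 'ay'
Consonant cluster: "s"
Pig Latin = "odiumsay"


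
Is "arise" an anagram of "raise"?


Word 1: "raise" → sorted: aeirs
Word 2: "arise" → sorted: aeirs
Same letters? aeirs == aeirs
Anagram = Yes


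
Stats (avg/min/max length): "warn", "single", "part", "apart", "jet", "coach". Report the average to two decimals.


Lengths: "warn"=4, "single"=6, "part"=4, "apart"=5, "jet"=3, "coach"=5
Sum = 27, Count = 6
Average = 27/6 = 4.50
= avg=4.50, min=3, max=6


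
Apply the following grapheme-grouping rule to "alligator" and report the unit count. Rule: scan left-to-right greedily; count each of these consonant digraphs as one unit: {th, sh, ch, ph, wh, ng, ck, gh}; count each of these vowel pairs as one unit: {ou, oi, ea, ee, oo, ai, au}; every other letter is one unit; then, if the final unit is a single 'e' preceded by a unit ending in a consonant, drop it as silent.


Word: "alligator" (9 letters)
Left-to-right scan:
  1. 'a' (letter)
  2. 'l' (letter)
  3. 'l' (letter)
  4. 'i' (letter)
  5. 'g' (letter)
  6. 'a' (letter)
  7. 't' (letter)
  8. 'o' (letter)
  9. 'r' (letter)
Units from scan: 9
Sound units = 9 units


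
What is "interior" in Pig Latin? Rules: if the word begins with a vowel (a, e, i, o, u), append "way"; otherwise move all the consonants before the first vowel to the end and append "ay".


Word: "interior"
Starts with vowel → add 'way'
Pig Latin = "interiorway"


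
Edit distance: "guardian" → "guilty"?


Word 1: "guardian" (length 8)
Word 2: "guilty" (length 6)
One optimal edit sequence (insert/delete/substitute each cost 1):
  1. keep 'g'
  2. keep 'u'
  3. delete 'a'  (+1)
  4. delete 'r'  (+1)
  5. substitute 'd' -> 'i'  (+1)
  6. substitute 'i' -> 'l'  (+1)
  7. substitute 'a' -> 't'  (+1)
  8. substitute 'n' -> 'y'  (+1)
Total edit operations: 6
Edit distance = 6


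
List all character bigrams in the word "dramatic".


Word: "dramatic" (length 8)
Number of bigrams = 8 - 2 + 1 = 7
  Position 0: "dr"
  Position 1: "ra"
  Position 2: "am"
  Position 3: "ma"
  Position 4: "at"
  Position 5: "ti"
  Position 6: "ic"
Bigrams = "dr", "ra", "am", "ma", "at", "ti", "ic"


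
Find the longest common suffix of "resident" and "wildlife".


Word 1: "resident"
Word 2: "wildlife"
Comparing from end:
  Pos -1: 't' != 'e' (stop)
LCS = "" (length 0)


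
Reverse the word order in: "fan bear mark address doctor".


Original: "fan bear mark address doctor"
Words (1..n): fan | bear | mark | address | doctor
Reversed (n..1): doctor | address | mark | bear | fan
Result = "doctor address mark bear fan"


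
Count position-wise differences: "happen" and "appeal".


Comparing character by character (same length = 6):
  Pos 0: 'h' vs 'a' !=
  Pos 1: 'a' vs 'p' !=
  Pos 2: 'p' vs 'p' =
  Pos 3: 'p' vs 'e' !=
  Pos 4: 'e' vs 'a' !=
  Pos 5: 'n' vs 'l' !=
Hamming distance = 5


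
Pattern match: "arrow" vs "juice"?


Pattern of "arrow": [0, 1, 1, 2, 3]
Pattern of "juice": [0, 1, 2, 3, 4]
Patterns do not match
Same pattern = No


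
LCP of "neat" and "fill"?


Word 1: "neat"
Word 2: "fill"
Comparing from start:
  Pos 0: 'n' != 'f' (stop)
LCP = "" (length 0)


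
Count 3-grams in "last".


Word: "last" (length 4)
Number of 3-grams = length - 3 + 1 = 4 - 3 + 1
= 2


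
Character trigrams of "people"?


Word: "people" (length 6)
Number of trigrams = 6 - 3 + 1 = 4
  Position 0: "peo"
  Position 1: "eop"
  Position 2: "opl"
  Position 3: "ple"
Trigrams = "peo", "eop", "opl", "ple"


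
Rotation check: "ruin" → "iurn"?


Word: "ruin", Candidate: "iurn"
Method: check if candidate is substring of word+word
"ruinruin" contains "iurn"? No
Is rotation = No


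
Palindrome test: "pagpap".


Word: "pagpap"
Reversed: "papgap"
Forward == Backward? pagpap != papgap
Palindrome = No


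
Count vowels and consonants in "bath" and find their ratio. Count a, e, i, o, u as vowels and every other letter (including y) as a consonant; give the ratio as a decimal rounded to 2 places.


Word: "bath"
Vowels (a,e,i,o,u): 1
Consonants: 3
Ratio = 1/3
= 0.33


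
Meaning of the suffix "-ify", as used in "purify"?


Suffix: -ify
Example: purify = pure + -ify, with a spelling change
Meaning = to make


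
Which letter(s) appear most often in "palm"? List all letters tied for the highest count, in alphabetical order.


Word: "palm"
Letter counts:
  'a': 1
  'l': 1
  'm': 1
  'p': 1
Maximum count = 1
Most frequent = 'a', 'l', 'm', 'p' (1 time each)


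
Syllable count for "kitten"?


Word: "kitten"
Syllable breakdown: kit · ten
Counting: 2 parts
= 2 syllables


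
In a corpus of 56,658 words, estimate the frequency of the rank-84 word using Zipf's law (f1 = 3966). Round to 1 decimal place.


Zipf's law: f(r) = f(1) / r
f(1) = 3966
f(84) = 3966 / 84
= 47.2 occurrences


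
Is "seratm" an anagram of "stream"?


Word 1: "stream" → sorted: aemrst
Word 2: "seratm" → sorted: aemrst
Same letters? aemrst == aemrst
Anagram = Yes


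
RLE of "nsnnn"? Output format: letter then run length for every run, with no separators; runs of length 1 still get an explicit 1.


String: "nsnnn"
Scanning for consecutive runs:
  'n' x 1
  's' x 1
  'n' x 3
RLE = "n1s1n3"


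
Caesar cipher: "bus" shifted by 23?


Word: "bus"
Shift: 23
Each letter → (letter + shift) mod 26:
  'b' (1) + 23 = 24 → 'y'
  'u' (20) + 23 = 17 → 'r'
  's' (18) + 23 = 15 → 'p'
Result = "yrp"


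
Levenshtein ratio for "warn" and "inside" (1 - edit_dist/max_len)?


Word 1: "warn" (length 4)
Word 2: "inside" (length 6)
One optimal edit sequence:
  1. insert 'i'  (+1)
  2. insert 'n'  (+1)
  3. substitute 'w' -> 's'  (+1)
  4. substitute 'a' -> 'i'  (+1)
  5. substitute 'r' -> 'd'  (+1)
  6. substitute 'n' -> 'e'  (+1)
Edit distance = 6
Max length = max(4, 6) = 6
Similarity = 1 - 6/6
= 0.0000


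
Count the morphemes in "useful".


Word: "useful"
Morphemes: use | -ful
Each morpheme carries meaning
= 2 morphemes


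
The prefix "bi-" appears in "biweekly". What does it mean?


Prefix: bi-
As in: biweekly -> bi- + weekly
Meaning = two


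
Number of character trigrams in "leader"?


Word: "leader" (length 6)
Number of 3-grams = length - 3 + 1 = 6 - 3 + 1
= 4


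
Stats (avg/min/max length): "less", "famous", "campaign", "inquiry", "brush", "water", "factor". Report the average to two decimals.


Lengths: "less"=4, "famous"=6, "campaign"=8, "inquiry"=7, "brush"=5, "water"=5, "factor"=6
Sum = 41, Count = 7
Average = 41/7 = 5.86
= avg=5.86, min=4, max=8


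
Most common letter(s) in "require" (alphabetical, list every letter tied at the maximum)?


Word: "require"
Letter counts:
  'e': 2
  'i': 1
  'q': 1
  'r': 2
  'u': 1
Maximum count = 2
Most frequent = 'e', 'r' (2 times each)


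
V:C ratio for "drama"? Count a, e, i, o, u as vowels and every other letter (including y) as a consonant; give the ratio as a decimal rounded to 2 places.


Word: "drama"
Vowels (a,e,i,o,u): 2
Consonants: 3
Ratio = 2/3
= 0.67


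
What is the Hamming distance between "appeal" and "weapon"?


Comparing character by character (same length = 6):
  Pos 0: 'a' vs 'w' !=
  Pos 1: 'p' vs 'e' !=
  Pos 2: 'p' vs 'a' !=
  Pos 3: 'e' vs 'p' !=
  Pos 4: 'a' vs 'o' !=
  Pos 5: 'l' vs 'n' !=
Hamming distance = 6


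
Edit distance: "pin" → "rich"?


Word 1: "pin" (length 3)
Word 2: "rich" (length 4)
One optimal edit sequence (insert/delete/substitute each cost 1):
  1. substitute 'p' -> 'r'  (+1)
  2. keep 'i'
  3. insert 'c'  (+1)
  4. substitute 'n' -> 'h'  (+1)
Total edit operations: 3
Edit distance = 3


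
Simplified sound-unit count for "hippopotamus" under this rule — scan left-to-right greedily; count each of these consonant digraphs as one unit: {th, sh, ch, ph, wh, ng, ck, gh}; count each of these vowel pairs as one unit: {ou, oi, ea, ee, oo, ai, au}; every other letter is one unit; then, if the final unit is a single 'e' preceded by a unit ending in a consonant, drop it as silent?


Word: "hippopotamus" (12 letters)
Left-to-right scan:
  [1] 'h' (letter)
  [2] 'i' (letter)
  [3] 'p' (letter)
  [4] 'p' (letter)
  [5] 'o' (letter)
  [6] 'p' (letter)
  [7] 'o' (letter)
  [8] 't' (letter)
  [9] 'a' (letter)
  [10] 'm' (letter)
  [11] 'u' (letter)
  [12] 's' (letter)
Units from scan: 12
Sound units = 12 units


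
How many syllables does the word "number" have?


Word: "number"
Syllable breakdown: num / ber
Counting: 2 parts
= 2 syllables


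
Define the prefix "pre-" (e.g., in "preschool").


Prefix: pre-
Example: preschool (pre- + school)
Meaning = before


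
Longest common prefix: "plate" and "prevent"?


Word 1: "plate"
Word 2: "prevent"
Comparing from start:
  Pos 0: 'p' == 'p'
  Pos 1: 'l' != 'r' (stop)
LCP = "p" (length 1)


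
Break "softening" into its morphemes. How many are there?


Word: "softening"
Morphemes: soft | -en | -ing
Each morpheme carries meaning
= 3 morphemes


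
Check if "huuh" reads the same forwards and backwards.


Word: "huuh"
Reversed: "huuh"
Forward == Backward? huuh == huuh
Palindrome = Yes


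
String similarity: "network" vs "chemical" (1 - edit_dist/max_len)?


Word 1: "network" (length 7)
Word 2: "chemical" (length 8)
One optimal edit sequence:
  1. insert 'c'  (+1)
  2. substitute 'n' -> 'h'  (+1)
  3. keep 'e'
  4. substitute 't' -> 'm'  (+1)
  5. substitute 'w' -> 'i'  (+1)
  6. substitute 'o' -> 'c'  (+1)
  7. substitute 'r' -> 'a'  (+1)
  8. substitute 'k' -> 'l'  (+1)
Edit distance = 7
Max length = max(7, 8) = 8
Similarity = 1 - 7/8
= 0.1250


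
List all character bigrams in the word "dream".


Word: "dream" (length 5)
Number of bigrams = 5 - 2 + 1 = 4
  Position 0: "dr"
  Position 1: "re"
  Position 2: "ea"
  Position 3: "am"
Bigrams = "dr", "re", "ea", "am"


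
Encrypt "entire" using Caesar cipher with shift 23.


Word: "entire"
Shift: 23
Each letter → (letter + shift) mod 26:
  'e' (4) + 23 = 1 → 'b'
  'n' (13) + 23 = 10 → 'k'
  't' (19) + 23 = 16 → 'q'
  'i' (8) + 23 = 5 → 'f'
  'r' (17) + 23 = 14 → 'o'
  'e' (4) + 23 = 1 → 'b'
Result = "bkqfob"


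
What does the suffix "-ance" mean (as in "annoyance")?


Suffix: -ance
Example: annoyance (annoy + -ance)
Meaning = state of


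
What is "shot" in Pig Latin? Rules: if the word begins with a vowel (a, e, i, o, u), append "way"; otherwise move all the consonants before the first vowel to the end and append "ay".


Word: "shot"
Starts with consonant(s) → move to end, add 'ay'
Consonant cluster: "sh"
Pig Latin = "otshay"


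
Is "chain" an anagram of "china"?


Word 1: "china" → sorted: achin
Word 2: "chain" → sorted: achin
Same letters? achin == achin
Anagram = Yes


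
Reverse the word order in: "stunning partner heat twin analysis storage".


Original: "stunning partner heat twin analysis storage"
Words (1..n): stunning | partner | heat | twin | analysis | storage
Reversed (n..1): storage | analysis | twin | heat | partner | stunning
Result = "storage analysis twin heat partner stunning"


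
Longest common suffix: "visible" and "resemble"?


Word 1: "visible"
Word 2: "resemble"
Comparing from end:
  Pos -1: 'e' == 'e'
  Pos -2: 'l' == 'l'
  Pos -3: 'b' == 'b'
  Pos -4: 'i' != 'm' (stop)
LCS = "ble" (length 3)


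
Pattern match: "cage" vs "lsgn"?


Pattern of "cage": [0, 1, 2, 3]
Pattern of "lsgn": [0, 1, 2, 3]
Patterns match
Same pattern = Yes


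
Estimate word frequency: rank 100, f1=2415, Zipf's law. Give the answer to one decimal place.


Zipf's law: f(r) = f(1) / r
f(1) = 2415
f(100) = 2415 / 100
= 24.2 occurrences


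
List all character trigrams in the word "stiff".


Word: "stiff" (length 5)
Number of trigrams = 5 - 3 + 1 = 3
  Position 0: "sti"
  Position 1: "tif"
  Position 2: "iff"
Trigrams = "sti", "tif", "iff"


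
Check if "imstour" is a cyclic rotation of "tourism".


Word: "tourism", Candidate: "imstour"
Method: check if candidate is substring of word+word
"tourismtourism" contains "imstour"? No
Is rotation = No


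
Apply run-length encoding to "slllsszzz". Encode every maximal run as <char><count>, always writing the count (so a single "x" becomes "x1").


String: "slllsszzz"
Scanning for consecutive runs:
  's' x 1
  'l' x 3
  's' x 2
  'z' x 3
RLE = "s1l3s2z3"


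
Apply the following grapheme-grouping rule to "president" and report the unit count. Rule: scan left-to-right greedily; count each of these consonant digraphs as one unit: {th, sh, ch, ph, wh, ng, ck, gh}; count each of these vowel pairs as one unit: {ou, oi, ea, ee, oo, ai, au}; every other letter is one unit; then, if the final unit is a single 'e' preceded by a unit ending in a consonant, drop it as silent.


Word: "president" (9 letters)
Left-to-right scan:
  1. 'p' (letter)
  2. 'r' (letter)
  3. 'e' (letter)
  4. 's' (letter)
  5. 'i' (letter)
  6. 'd' (letter)
  7. 'e' (letter)
  8. 'n' (letter)
  9. 't' (letter)
Units from scan: 9
Sound units = 9 units


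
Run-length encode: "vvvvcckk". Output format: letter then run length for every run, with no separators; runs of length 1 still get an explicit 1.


String: "vvvvcckk"
Scanning for consecutive runs:
  'v' x 4
  'c' x 2
  'k' x 2
RLE = "v4c2k2"


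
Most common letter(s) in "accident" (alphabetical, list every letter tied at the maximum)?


Word: "accident"
Letter counts:
  'a': 1
  'c': 2
  'd': 1
  'e': 1
  'i': 1
  'n': 1
  't': 1
Maximum count = 2
Most frequent = 'c' (2 times each)


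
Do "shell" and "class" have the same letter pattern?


Pattern of "shell": [0, 1, 2, 3, 3]
Pattern of "class": [0, 1, 2, 3, 3]
Patterns match
Same pattern = Yes


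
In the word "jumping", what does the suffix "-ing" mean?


Suffix: -ing
Example: jumping = jump + -ing
Meaning = present participle


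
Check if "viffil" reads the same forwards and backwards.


Word: "viffil"
Reversed: "liffiv"
Forward == Backward? viffil != liffiv
Palindrome = No


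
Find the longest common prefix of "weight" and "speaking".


Word 1: "weight"
Word 2: "speaking"
Comparing from start:
  Pos 0: 'w' != 's' (stop)
LCP = "" (length 0)


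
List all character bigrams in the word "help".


Word: "help" (length 4)
Number of bigrams = 4 - 2 + 1 = 3
  Position 0: "he"
  Position 1: "el"
  Position 2: "lp"
Bigrams = "he", "el", "lp"


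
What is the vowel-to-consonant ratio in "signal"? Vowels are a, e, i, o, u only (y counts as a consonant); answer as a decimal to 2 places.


Word: "signal"
Vowels (a,e,i,o,u): 2
Consonants: 4
Ratio = 2/4
= 0.50


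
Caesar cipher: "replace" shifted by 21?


Word: "replace"
Shift: 21
Each letter → (letter + shift) mod 26:
  'r' (17) + 21 = 12 → 'm'
  'e' (4) + 21 = 25 → 'z'
  'p' (15) + 21 = 10 → 'k'
  'l' (11) + 21 = 6 → 'g'
  'a' (0) + 21 = 21 → 'v'
  'c' (2) + 21 = 23 → 'x'
  'e' (4) + 21 = 25 → 'z'
Result = "mzkgvxz"


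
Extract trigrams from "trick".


Word: "trick" (length 5)
Number of trigrams = 5 - 3 + 1 = 3
  Position 0: "tri"
  Position 1: "ric"
  Position 2: "ick"
Trigrams = "tri", "ric", "ick"


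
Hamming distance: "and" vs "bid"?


Comparing character by character (same length = 3):
  Pos 0: 'a' vs 'b' !=
  Pos 1: 'n' vs 'i' !=
  Pos 2: 'd' vs 'd' =
Hamming distance = 2


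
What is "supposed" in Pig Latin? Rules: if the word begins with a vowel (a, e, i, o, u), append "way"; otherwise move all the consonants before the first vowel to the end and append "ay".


Word: "supposed"
Starts with consonant(s) → move to end, add 'ay'
Consonant cluster: "s"
Pig Latin = "upposedsay"


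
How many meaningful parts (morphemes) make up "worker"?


Word: "worker"
Morphemes: work + -er
Each morpheme carries meaning
= 2 morphemes


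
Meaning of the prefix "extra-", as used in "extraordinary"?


Prefix: extra-
As in: extraordinary -> extra- + ordinary
Meaning = beyond


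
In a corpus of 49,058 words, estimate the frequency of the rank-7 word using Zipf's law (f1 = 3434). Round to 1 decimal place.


Zipf's law: f(r) = f(1) / r
f(1) = 3434
f(7) = 3434 / 7
= 490.6 occurrences


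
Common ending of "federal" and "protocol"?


Word 1: "federal"
Word 2: "protocol"
Comparing from end:
  Pos -1: 'l' == 'l'
  Pos -2: 'a' != 'o' (stop)
LCS = "l" (length 1)


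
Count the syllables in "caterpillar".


Word: "caterpillar"
Syllable breakdown: cat · er · pil · lar
Counting: 4 parts
= 4 syllables


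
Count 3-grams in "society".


Word: "society" (length 7)
Number of 3-grams = length - 3 + 1 = 7 - 3 + 1
= 5


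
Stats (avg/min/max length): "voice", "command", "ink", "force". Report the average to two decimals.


Lengths: "voice"=5, "command"=7, "ink"=3, "force"=5
Sum = 20, Count = 4
Average = 20/4 = 5.00
= avg=5.00, min=3, max=7


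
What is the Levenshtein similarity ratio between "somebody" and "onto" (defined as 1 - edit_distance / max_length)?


Word 1: "somebody" (length 8)
Word 2: "onto" (length 4)
One optimal edit sequence:
  1. delete 's'  (+1)
  2. keep 'o'
  3. delete 'm'  (+1)
  4. substitute 'e' -> 'n'  (+1)
  5. substitute 'b' -> 't'  (+1)
  6. keep 'o'
  7. delete 'd'  (+1)
  8. delete 'y'  (+1)
Edit distance = 6
Max length = max(8, 4) = 8
Similarity = 1 - 6/8
= 0.2500


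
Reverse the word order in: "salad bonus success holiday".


Original: "salad bonus success holiday"
Words (1..n): salad | bonus | success | holiday
Reversed (n..1): holiday | success | bonus | salad
Result = "holiday success bonus salad"


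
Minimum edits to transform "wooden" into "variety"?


Word 1: "wooden" (length 6)
Word 2: "variety" (length 7)
One optimal edit sequence (insert/delete/substitute each cost 1):
  1. substitute 'w' -> 'v'  (+1)
  2. substitute 'o' -> 'a'  (+1)
  3. substitute 'o' -> 'r'  (+1)
  4. substitute 'd' -> 'i'  (+1)
  5. keep 'e'
  6. insert 't'  (+1)
  7. substitute 'n' -> 'y'  (+1)
Total edit operations: 6
Edit distance = 6


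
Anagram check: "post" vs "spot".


Word 1: "post" → sorted: opst
Word 2: "spot" → sorted: opst
Same letters? opst == opst
Anagram = Yes


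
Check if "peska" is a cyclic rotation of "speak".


Word: "speak", Candidate: "peska"
Method: check if candidate is substring of word+word
"speakspeak" contains "peska"? No
Is rotation = No


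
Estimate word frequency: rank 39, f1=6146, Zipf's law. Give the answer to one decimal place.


Zipf's law: f(r) = f(1) / r
f(1) = 6146
f(39) = 6146 / 39
= 157.6 occurrences


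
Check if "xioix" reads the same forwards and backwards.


Word: "xioix"
Reversed: "xioix"
Forward == Backward? xioix == xioix
Palindrome = Yes


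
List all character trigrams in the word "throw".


Word: "throw" (length 5)
Number of trigrams = 5 - 3 + 1 = 3
  Position 0: "thr"
  Position 1: "hro"
  Position 2: "row"
Trigrams = "thr", "hro", "row"


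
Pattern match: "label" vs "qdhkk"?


Pattern of "label": [0, 1, 2, 3, 0]
Pattern of "qdhkk": [0, 1, 2, 3, 3]
Patterns do not match
Same pattern = No


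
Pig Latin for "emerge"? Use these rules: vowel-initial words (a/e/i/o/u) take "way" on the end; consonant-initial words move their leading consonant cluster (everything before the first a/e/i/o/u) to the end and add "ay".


Word: "emerge"
Starts with vowel → add 'way'
Pig Latin = "emergeway"


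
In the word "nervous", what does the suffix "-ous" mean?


Suffix: -ous
Example: nervous = nerve + -ous, with a spelling change
Meaning = having quality of


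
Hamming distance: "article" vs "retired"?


Comparing character by character (same length = 7):
  Pos 0: 'a' vs 'r' !=
  Pos 1: 'r' vs 'e' !=
  Pos 2: 't' vs 't' =
  Pos 3: 'i' vs 'i' =
  Pos 4: 'c' vs 'r' !=
  Pos 5: 'l' vs 'e' !=
  Pos 6: 'e' vs 'd' !=
Hamming distance = 5


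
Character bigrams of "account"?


Word: "account" (length 7)
Number of bigrams = 7 - 2 + 1 = 6
  Position 0: "ac"
  Position 1: "cc"
  Position 2: "co"
  Position 3: "ou"
  Position 4: "un"
  Position 5: "nt"
Bigrams = "ac", "cc", "co", "ou", "un", "nt"


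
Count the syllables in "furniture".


Word: "furniture"
Syllable breakdown: fur · ni · ture
Counting: 3 parts
= 3 syllables


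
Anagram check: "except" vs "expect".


Word 1: "except" → sorted: ceeptx
Word 2: "expect" → sorted: ceeptx
Same letters? ceeptx == ceeptx
Anagram = Yes


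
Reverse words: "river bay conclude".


Original: "river bay conclude"
Words (1..n): river | bay | conclude
Reversed (n..1): conclude | bay | river
Result = "conclude bay river"


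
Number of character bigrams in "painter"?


Word: "painter" (length 7)
Number of 2-grams = length - 2 + 1 = 7 - 2 + 1
= 6


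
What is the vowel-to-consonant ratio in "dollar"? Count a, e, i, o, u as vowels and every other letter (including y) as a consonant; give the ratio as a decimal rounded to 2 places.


Word: "dollar"
Vowels (a,e,i,o,u): 2
Consonants: 4
Ratio = 2/4
= 0.50


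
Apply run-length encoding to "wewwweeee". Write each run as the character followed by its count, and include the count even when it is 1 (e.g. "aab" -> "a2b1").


String: "wewwweeee"
Scanning for consecutive runs:
  'w' x 1
  'e' x 1
  'w' x 3
  'e' x 4
RLE = "w1e1w3e4"


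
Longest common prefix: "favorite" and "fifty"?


Word 1: "favorite"
Word 2: "fifty"
Comparing from start:
  Pos 0: 'f' == 'f'
  Pos 1: 'a' != 'i' (stop)
LCP = "f" (length 1)


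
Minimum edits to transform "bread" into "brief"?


Word 1: "bread" (length 5)
Word 2: "brief" (length 5)
One optimal edit sequence (insert/delete/substitute each cost 1):
  1. keep 'b'
  2. keep 'r'
  3. substitute 'e' -> 'i'  (+1)
  4. substitute 'a' -> 'e'  (+1)
  5. substitute 'd' -> 'f'  (+1)
Total edit operations: 3
Edit distance = 3


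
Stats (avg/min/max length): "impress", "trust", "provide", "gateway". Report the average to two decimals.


Lengths: "impress"=7, "trust"=5, "provide"=7, "gateway"=7
Sum = 26, Count = 4
Average = 26/4 = 6.50
= avg=6.50, min=5, max=7


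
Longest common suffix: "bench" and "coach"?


Word 1: "bench"
Word 2: "coach"
Comparing from end:
  Pos -1: 'h' == 'h'
  Pos -2: 'c' == 'c'
  Pos -3: 'n' != 'a' (stop)
LCS = "ch" (length 2)


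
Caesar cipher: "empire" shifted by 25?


Word: "empire"
Shift: 25
Each letter → (letter + shift) mod 26:
  'e' (4) + 25 = 3 → 'd'
  'm' (12) + 25 = 11 → 'l'
  'p' (15) + 25 = 14 → 'o'
  'i' (8) + 25 = 7 → 'h'
  'r' (17) + 25 = 16 → 'q'
  'e' (4) + 25 = 3 → 'd'
Result = "dlohqd"


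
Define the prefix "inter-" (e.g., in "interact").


Prefix: inter-
Example: interact = inter- + act
Meaning = between


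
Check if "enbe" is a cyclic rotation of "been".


Word: "been", Candidate: "enbe"
Method: check if candidate is substring of word+word
"beenbeen" contains "enbe"? Yes
Is rotation = Yes


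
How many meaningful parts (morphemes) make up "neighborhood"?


Word: "neighborhood"
Morphemes: neighbor | -hood
Each morpheme carries meaning
= 2 morphemes


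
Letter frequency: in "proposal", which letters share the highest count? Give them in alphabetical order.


Word: "proposal"
Letter counts:
  'a': 1
  'l': 1
  'o': 2
  'p': 2
  'r': 1
  's': 1
Maximum count = 2
Most frequent = 'o', 'p' (2 times each)


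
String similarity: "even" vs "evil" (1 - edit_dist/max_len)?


Word 1: "even" (length 4)
Word 2: "evil" (length 4)
One optimal edit sequence:
  1. keep 'e'
  2. keep 'v'
  3. substitute 'e' -> 'i'  (+1)
  4. substitute 'n' -> 'l'  (+1)
Edit distance = 2
Max length = max(4, 4) = 4
Similarity = 1 - 2/4
= 0.5000


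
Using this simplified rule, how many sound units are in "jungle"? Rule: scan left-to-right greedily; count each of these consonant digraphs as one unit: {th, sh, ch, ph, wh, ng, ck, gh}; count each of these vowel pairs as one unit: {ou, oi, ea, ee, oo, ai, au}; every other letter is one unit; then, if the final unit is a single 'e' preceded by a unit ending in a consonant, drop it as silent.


Word: "jungle" (6 letters)
Left-to-right scan:
  (1) 'j' (letter)
  (2) 'u' (letter)
  (3) 'ng' (digraph)
  (4) 'l' (letter)
  (5) 'e' (letter)
Units from scan: 5
Final unit is 'e' after a consonant -> drop as silent (-1)
Sound units = 4 units


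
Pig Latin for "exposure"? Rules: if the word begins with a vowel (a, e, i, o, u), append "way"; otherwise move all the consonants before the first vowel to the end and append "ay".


Word: "exposure"
Starts with vowel → add 'way'
Pig Latin = "exposureway"
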